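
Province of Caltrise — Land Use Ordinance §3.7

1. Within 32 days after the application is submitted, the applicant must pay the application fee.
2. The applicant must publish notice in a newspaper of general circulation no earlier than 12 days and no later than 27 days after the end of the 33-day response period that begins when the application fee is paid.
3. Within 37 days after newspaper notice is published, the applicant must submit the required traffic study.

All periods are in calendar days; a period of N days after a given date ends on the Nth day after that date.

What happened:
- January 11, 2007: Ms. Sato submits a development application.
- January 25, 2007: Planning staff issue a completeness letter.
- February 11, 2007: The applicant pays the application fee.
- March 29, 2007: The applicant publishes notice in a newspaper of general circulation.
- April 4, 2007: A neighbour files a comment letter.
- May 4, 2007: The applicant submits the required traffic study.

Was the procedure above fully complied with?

Yes

Step 1: 32 days after January 11, 2007 (when the application is submitted) is February 12, 2007; done February 11, 2007 — timely.
Step 2: the window is 12–27 days after March 16, 2007 (end of the 33-day response period, which began when the application fee is paid on February 11, 2007), so March 28, 2007 through April 12, 2007; done March 29, 2007, which is between those dates.
Step 3: 37 days after March 29, 2007 (when newspaper notice is published) is May 5, 2007; done May 4, 2007 — timely.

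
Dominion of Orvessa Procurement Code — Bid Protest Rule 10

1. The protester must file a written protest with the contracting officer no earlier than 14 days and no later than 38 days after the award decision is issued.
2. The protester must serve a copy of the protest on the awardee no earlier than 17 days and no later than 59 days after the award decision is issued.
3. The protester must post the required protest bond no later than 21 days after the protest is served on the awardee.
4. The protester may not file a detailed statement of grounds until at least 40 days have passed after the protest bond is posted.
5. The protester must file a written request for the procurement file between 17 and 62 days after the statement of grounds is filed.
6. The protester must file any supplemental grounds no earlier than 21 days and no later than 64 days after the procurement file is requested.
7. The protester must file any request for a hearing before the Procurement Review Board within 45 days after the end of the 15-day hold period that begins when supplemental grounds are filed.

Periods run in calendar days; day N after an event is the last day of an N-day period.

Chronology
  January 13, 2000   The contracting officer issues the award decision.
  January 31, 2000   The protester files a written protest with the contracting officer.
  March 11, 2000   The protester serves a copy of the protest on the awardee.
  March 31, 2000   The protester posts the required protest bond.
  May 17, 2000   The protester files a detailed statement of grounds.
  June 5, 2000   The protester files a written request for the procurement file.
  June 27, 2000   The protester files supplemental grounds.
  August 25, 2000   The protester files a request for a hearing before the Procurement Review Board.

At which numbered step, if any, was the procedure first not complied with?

(1) the permitted window runs from January 13, 2000 + 14 = January 27, 2000 to January 13, 2000 + 38 = February 20, 2000; January 31, 2000 falls inside that range.
(2) the permitted window runs from January 13, 2000 + 17 = January 30, 2000 to January 13, 2000 + 59 = March 12, 2000; done March 11, 2000 — within the window.
(3) due by March 11, 2000 + 21 days = April 1, 2000; completed March 31, 2000, before the deadline.
(4) permitted from March 31, 2000 + 40 days = May 10, 2000 onward; May 17, 2000 is on or after that date.
(5) the permitted window runs from May 17, 2000 + 17 = June 3, 2000 to May 17, 2000 + 62 = July 18, 2000; done June 5, 2000, which is between those dates.
(6) the permitted window runs from June 5, 2000 + 21 = June 26, 2000 to June 5, 2000 + 64 = August 8, 2000; June 27, 2000 falls inside that range.
(7) due by July 12, 2000 + 45 days = August 26, 2000; completed August 25, 2000, before the deadline.

None — every step was satisfied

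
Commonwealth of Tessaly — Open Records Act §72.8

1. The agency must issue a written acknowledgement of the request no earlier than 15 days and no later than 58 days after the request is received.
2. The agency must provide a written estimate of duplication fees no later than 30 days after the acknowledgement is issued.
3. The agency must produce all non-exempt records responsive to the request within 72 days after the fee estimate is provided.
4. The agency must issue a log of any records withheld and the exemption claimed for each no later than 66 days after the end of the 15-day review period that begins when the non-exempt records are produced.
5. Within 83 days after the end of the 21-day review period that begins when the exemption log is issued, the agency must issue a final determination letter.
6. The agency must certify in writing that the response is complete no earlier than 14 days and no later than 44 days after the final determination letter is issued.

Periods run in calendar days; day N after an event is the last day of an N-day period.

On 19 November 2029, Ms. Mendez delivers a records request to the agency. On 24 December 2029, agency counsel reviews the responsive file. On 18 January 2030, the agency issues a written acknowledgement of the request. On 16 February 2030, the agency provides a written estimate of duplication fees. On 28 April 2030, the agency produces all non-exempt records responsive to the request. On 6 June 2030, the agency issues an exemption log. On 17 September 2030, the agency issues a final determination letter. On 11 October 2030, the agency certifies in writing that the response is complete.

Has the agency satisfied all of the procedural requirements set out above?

No

Step 1: the window is 15–58 days after 19 November 2029 (when the request is received), so 4 December 2029 through 16 January 2030; 18 January 2030 is 2 days past the end of the window.
That is the first point of non-compliance.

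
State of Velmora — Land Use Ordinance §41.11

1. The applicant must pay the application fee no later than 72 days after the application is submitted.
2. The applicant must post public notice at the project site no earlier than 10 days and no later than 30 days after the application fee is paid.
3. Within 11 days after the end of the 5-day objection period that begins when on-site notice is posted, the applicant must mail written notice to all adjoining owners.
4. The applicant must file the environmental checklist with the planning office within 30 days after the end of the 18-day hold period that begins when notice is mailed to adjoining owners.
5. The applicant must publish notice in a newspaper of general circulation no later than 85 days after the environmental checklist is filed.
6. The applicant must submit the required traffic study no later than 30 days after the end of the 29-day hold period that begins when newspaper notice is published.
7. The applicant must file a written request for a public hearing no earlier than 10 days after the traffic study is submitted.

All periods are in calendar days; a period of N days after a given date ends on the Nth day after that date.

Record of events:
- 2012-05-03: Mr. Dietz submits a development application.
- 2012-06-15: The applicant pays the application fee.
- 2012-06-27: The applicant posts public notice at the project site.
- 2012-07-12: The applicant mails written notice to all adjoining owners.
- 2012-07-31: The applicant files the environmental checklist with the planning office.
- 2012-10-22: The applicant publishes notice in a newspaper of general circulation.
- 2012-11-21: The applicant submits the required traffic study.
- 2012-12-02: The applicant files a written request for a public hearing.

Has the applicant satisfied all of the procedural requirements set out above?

Yes

Step 1 — counting 72 days from 2012-05-03 (when the application is submitted) gives a deadline of 2012-07-14; completed 2012-06-15, before the deadline.
Step 2 — 10 and 30 days from 2012-06-15 (when the application fee is paid) are 2012-06-25 and 2012-07-15 respectively; 2012-06-27 falls inside that range.
Step 3 — counting 11 days from 2012-07-02 (end of the 5-day objection period, which began when on-site notice is posted on 2012-06-27) gives a deadline of 2012-07-13; 2012-07-12 is within that limit.
Step 4 — counting 30 days from 2012-07-30 (end of the 18-day hold period, which began when notice is mailed to adjoining owners on 2012-07-12) gives a deadline of 2012-08-29; completed 2012-07-31, before the deadline.
Step 5 — counting 85 days from 2012-07-31 (when the environmental checklist is filed) gives a deadline of 2012-10-24; completed 2012-10-22, before the deadline.
Step 6 — counting 30 days from 2012-11-20 (end of the 29-day hold period, which began when newspaper notice is published on 2012-10-22) gives a deadline of 2012-12-20; completed 2012-11-21, before the deadline.
Step 7 — must wait 10 days from 2012-11-21 (when the traffic study is submitted), so not before 2012-12-01; done 2012-12-02 — permitted.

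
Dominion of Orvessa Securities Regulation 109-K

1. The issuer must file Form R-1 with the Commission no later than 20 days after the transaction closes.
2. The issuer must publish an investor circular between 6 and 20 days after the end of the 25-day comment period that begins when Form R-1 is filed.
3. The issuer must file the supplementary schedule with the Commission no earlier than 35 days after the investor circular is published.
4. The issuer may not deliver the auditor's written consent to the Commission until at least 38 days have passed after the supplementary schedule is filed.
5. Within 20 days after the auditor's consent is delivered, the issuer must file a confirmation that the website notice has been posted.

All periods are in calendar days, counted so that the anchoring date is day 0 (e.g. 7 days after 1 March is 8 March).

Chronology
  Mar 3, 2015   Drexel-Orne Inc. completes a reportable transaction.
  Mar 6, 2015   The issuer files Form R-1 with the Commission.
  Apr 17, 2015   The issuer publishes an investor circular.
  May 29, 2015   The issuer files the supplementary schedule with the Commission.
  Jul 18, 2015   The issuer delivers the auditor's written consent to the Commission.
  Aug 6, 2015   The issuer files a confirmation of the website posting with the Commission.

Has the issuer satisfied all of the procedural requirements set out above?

Yes

(1) due by Mar 3, 2015 + 20 days = Mar 23, 2015; completed Mar 6, 2015, before the deadline.
(2) the permitted window runs from Mar 31, 2015 + 6 = Apr 6, 2015 to Mar 31, 2015 + 20 = Apr 20, 2015; done Apr 17, 2015 — within the window.
(3) permitted from Apr 17, 2015 + 35 days = May 22, 2015 onward; done May 29, 2015, after the minimum wait.
(4) permitted from May 29, 2015 + 38 days = Jul 6, 2015 onward; Jul 18, 2015 is on or after that date.
(5) due by Jul 18, 2015 + 20 days = Aug 7, 2015; done Aug 6, 2015 — timely.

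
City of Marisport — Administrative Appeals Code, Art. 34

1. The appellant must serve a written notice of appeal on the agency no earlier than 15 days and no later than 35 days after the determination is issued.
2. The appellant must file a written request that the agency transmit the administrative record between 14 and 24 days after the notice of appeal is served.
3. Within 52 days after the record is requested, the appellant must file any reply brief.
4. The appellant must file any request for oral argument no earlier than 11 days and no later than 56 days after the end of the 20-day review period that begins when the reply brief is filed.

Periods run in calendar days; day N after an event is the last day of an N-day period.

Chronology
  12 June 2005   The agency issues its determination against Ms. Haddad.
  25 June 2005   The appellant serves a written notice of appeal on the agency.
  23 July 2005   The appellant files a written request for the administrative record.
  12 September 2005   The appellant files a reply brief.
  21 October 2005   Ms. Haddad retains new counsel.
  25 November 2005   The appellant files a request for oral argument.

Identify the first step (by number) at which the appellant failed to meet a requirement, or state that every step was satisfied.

Step 1

(1) the permitted window runs from 12 June 2005 + 15 = 27 June 2005 to 12 June 2005 + 35 = 17 July 2005; done 25 June 2005 — 2 days before the window opened.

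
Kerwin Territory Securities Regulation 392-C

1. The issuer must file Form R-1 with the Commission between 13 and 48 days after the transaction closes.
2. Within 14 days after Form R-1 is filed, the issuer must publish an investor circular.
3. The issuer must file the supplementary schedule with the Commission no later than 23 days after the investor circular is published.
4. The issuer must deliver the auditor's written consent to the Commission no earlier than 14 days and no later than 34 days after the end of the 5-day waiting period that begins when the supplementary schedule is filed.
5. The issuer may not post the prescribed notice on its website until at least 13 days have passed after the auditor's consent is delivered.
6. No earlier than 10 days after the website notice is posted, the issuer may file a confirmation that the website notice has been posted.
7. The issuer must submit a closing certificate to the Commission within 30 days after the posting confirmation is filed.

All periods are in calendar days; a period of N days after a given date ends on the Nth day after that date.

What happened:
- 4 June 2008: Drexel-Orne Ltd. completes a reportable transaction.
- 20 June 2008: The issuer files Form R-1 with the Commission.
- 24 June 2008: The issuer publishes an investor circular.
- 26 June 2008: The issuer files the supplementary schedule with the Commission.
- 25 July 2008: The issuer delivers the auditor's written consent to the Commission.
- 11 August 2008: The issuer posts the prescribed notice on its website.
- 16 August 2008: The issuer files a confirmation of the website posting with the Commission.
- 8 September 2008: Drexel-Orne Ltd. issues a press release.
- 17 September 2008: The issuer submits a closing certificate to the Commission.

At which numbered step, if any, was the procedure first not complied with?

Step 6

Step 1 — 13 and 48 days from 4 June 2008 (when the transaction closes) are 17 June 2008 and 22 July 2008 respectively; done 20 June 2008 — within the window.
Step 2 — counting 14 days from 20 June 2008 (when Form R-1 is filed) gives a deadline of 4 July 2008; 24 June 2008 is within that limit.
Step 3 — counting 23 days from 24 June 2008 (when the investor circular is published) gives a deadline of 17 July 2008; completed 26 June 2008, before the deadline.
Step 4 — 14 and 34 days from 1 July 2008 (end of the 5-day waiting period, which began when the supplementary schedule is filed on 26 June 2008) are 15 July 2008 and 4 August 2008 respectively; done 25 July 2008, which is between those dates.
Step 5 — must wait 13 days from 25 July 2008 (when the auditor's consent is delivered), so not before 7 August 2008; 11 August 2008 is on or after that date.
Step 6 — must wait 10 days from 11 August 2008 (when the website notice is posted), so not before 21 August 2008; acted on 16 August 2008, 5 days prematurely.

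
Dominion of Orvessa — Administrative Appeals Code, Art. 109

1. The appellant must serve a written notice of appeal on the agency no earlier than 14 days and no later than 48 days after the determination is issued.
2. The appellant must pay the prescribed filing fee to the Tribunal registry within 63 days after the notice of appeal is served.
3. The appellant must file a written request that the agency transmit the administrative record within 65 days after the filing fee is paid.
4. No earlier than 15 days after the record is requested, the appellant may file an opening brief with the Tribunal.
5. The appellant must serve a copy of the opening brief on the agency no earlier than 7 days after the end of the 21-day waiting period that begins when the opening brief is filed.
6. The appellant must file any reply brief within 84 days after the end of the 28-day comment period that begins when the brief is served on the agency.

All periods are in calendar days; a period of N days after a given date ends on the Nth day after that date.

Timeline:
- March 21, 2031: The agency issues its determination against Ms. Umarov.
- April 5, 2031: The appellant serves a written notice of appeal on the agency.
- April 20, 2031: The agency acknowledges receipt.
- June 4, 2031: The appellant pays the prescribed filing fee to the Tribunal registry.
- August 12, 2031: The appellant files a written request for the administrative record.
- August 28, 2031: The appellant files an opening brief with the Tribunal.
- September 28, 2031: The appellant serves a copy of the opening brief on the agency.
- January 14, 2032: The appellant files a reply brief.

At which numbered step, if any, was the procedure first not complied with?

Step 1: the window is 14–48 days after March 21, 2031 (when the determination is issued), so April 4, 2031 through May 8, 2031; done April 5, 2031, which is between those dates.
Step 2: 63 days after April 5, 2031 (when the notice of appeal is served) is June 7, 2031; June 4, 2031 is within that limit.
Step 3: 65 days after June 4, 2031 (when the filing fee is paid) is August 8, 2031; August 12, 2031 misses that deadline by 4 days.

Step 3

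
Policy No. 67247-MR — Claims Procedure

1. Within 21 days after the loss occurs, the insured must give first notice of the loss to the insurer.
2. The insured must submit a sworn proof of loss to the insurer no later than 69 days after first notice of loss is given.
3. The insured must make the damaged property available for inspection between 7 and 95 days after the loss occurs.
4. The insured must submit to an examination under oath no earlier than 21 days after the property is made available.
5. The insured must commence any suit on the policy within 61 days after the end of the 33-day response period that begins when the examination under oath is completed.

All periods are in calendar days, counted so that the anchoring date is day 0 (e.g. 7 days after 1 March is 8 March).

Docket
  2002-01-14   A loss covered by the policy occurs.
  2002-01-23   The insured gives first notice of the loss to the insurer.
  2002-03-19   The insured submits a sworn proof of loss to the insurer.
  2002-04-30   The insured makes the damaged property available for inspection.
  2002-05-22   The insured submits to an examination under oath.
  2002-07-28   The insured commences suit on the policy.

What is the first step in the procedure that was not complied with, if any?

Step 1: 21 days after 2002-01-14 (when the loss occurs) is 2002-02-04; 2002-01-23 is within that limit.
Step 2: 69 days after 2002-01-23 (when first notice of loss is given) is 2002-04-02; 2002-03-19 is within that limit.
Step 3: the window is 7–95 days after 2002-01-14 (when the loss occurs), so 2002-01-21 through 2002-04-19; 2002-04-30 is 11 days past the end of the window.

Step 3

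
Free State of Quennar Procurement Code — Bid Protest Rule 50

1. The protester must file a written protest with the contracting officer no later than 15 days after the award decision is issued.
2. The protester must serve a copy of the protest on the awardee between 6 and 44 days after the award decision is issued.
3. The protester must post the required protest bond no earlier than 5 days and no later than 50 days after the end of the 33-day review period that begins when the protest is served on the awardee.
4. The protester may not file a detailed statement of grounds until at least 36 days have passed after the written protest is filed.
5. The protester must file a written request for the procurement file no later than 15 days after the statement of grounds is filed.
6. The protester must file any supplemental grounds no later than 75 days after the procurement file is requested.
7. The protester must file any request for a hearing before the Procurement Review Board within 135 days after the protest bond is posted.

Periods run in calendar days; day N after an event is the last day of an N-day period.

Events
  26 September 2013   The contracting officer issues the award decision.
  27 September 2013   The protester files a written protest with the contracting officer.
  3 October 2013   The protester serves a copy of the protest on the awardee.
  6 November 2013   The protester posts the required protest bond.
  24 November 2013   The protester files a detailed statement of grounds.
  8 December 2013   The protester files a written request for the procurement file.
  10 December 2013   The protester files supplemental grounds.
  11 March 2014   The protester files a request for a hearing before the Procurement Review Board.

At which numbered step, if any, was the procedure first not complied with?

Step 3

Step 1: 15 days after 26 September 2013 (when the award decision is issued) is 11 October 2013; completed 27 September 2013, before the deadline.
Step 2: the window is 6–44 days after 26 September 2013 (when the award decision is issued), so 2 October 2013 through 9 November 2013; 3 October 2013 falls inside that range.
Step 3: the window is 5–50 days after 5 November 2013 (end of the 33-day review period, which began when the protest is served on the awardee on 3 October 2013), so 10 November 2013 through 25 December 2013; done 6 November 2013 — 4 days before the window opened.
The procedure was therefore not followed at step 3.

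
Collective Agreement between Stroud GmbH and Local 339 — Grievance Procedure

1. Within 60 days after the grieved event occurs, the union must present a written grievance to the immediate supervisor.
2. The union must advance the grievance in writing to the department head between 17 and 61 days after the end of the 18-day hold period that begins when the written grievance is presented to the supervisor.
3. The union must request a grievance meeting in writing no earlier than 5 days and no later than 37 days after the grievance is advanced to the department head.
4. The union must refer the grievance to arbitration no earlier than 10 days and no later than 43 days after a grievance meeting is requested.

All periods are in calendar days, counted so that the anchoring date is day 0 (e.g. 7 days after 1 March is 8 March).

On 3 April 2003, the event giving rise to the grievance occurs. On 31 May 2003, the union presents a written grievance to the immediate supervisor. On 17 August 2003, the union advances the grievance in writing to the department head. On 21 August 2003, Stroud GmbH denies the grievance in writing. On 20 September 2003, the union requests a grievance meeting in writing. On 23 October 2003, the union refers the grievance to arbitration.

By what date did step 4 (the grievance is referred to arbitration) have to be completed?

Step 4 runs from 20 September 2003, when a grievance meeting is requested. The window is 10–43 days after 20 September 2003; it closes on 2 November 2003.

2 November 2003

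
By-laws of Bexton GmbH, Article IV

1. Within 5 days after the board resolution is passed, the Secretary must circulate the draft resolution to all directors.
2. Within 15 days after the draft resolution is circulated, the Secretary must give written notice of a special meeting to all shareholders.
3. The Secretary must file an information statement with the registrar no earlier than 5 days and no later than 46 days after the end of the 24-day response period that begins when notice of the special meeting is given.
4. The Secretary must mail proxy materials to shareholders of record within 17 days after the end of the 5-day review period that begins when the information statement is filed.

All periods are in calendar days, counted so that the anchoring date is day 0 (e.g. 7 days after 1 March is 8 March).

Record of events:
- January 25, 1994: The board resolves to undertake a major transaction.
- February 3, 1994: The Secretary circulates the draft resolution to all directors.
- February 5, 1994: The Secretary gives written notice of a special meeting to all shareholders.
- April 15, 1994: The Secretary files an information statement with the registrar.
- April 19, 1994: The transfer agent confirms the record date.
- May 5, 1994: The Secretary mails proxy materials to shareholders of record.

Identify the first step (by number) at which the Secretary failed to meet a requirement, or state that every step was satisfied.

Step 1

(1) due by January 25, 1994 + 5 days = January 30, 1994; not done until February 3, 1994, 4 days after the deadline.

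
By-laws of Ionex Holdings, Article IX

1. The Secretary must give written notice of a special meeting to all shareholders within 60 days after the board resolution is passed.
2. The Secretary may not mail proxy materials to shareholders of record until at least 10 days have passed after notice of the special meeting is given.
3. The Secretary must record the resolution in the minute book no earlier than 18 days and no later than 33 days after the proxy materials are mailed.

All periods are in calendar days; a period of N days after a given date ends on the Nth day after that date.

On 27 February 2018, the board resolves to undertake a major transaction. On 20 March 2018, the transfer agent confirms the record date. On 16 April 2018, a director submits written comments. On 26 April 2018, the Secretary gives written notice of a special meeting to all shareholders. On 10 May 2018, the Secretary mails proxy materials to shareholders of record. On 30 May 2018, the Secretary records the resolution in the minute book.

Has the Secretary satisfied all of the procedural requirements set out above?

Step 1 — counting 60 days from 27 February 2018 (when the board resolution is passed) gives a deadline of 28 April 2018; 26 April 2018 is within that limit.
Step 2 — must wait 10 days from 26 April 2018 (when notice of the special meeting is given), so not before 6 May 2018; done 10 May 2018 — permitted.
Step 3 — 18 and 33 days from 10 May 2018 (when the proxy materials are mailed) are 28 May 2018 and 12 June 2018 respectively; 30 May 2018 falls inside that range.

Yes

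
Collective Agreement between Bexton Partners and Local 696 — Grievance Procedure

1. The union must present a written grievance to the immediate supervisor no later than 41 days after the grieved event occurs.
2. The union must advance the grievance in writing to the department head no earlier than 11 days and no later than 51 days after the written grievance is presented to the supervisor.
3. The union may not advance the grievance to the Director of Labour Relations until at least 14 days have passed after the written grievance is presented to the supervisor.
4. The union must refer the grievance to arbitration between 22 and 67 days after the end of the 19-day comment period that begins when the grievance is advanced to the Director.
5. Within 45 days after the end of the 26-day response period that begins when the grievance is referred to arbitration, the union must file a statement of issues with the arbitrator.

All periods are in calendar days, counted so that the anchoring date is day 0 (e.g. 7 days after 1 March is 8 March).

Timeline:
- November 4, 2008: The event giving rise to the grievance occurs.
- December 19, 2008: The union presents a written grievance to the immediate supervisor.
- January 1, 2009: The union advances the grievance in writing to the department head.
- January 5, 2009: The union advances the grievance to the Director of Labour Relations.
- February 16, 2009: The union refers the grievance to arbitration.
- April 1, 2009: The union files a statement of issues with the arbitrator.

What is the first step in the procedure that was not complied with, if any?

Step 1

Step 1 — counting 41 days from November 4, 2008 (when the grieved event occurs) gives a deadline of December 15, 2008; not done until December 19, 2008, 4 days after the deadline.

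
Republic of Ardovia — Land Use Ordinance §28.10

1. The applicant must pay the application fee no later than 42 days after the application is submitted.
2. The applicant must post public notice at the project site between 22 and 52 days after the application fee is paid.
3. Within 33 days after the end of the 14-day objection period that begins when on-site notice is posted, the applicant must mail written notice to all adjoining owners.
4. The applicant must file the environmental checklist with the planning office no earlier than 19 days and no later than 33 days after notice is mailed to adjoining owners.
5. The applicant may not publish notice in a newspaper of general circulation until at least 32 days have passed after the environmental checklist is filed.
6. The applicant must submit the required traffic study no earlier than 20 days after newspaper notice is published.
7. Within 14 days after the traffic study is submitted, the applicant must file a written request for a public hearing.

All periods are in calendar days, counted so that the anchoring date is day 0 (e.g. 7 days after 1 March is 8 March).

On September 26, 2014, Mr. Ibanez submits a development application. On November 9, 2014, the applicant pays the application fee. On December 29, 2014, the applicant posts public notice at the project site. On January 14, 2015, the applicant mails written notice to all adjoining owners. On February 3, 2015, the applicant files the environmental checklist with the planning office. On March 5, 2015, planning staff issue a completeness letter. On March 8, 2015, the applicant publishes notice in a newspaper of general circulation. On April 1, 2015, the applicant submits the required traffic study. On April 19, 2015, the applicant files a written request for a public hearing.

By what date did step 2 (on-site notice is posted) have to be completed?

December 31, 2014

Step 2 runs from November 9, 2014, when the application fee is paid. The window is 22–52 days after November 9, 2014; it closes on December 31, 2014.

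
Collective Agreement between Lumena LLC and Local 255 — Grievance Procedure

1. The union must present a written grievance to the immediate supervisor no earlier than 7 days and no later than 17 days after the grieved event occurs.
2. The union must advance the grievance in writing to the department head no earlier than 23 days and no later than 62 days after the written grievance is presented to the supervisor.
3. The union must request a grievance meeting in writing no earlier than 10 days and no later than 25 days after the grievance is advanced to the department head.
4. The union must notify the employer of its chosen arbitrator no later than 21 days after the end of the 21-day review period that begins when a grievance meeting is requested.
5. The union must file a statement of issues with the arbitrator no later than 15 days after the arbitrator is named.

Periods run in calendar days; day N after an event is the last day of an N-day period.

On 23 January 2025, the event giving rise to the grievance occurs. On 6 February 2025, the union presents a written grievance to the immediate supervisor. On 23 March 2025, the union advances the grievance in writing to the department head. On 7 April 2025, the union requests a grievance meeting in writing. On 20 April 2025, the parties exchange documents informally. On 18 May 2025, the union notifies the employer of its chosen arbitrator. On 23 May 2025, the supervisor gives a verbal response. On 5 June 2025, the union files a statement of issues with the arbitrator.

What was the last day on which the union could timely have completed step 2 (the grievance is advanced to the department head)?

9 April 2025

Step 2 runs from 6 February 2025, when the written grievance is presented to the supervisor. The window is 23–62 days after 6 February 2025; it closes on 9 April 2025.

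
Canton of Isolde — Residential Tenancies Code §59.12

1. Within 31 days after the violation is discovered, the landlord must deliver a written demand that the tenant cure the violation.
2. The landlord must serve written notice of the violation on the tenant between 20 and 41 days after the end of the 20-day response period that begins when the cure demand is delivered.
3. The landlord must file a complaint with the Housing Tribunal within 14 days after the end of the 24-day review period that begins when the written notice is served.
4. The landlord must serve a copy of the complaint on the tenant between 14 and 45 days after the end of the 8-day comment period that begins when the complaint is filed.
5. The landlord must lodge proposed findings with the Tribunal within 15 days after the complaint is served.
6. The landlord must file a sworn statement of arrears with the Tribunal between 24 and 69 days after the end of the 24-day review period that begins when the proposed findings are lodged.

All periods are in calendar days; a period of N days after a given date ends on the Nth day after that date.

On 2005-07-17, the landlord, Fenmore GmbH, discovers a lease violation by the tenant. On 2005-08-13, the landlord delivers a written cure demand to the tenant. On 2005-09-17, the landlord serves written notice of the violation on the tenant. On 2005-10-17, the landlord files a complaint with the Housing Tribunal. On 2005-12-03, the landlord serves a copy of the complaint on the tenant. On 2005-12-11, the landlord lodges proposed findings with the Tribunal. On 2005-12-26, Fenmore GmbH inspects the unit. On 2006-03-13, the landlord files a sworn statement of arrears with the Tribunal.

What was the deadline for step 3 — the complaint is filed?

2005-10-25

The written notice is served on 2005-09-17; the 24-day review period therefore ends 2005-10-11, and step 3 runs from that date. 14 days after 2005-10-11 is 2005-10-25.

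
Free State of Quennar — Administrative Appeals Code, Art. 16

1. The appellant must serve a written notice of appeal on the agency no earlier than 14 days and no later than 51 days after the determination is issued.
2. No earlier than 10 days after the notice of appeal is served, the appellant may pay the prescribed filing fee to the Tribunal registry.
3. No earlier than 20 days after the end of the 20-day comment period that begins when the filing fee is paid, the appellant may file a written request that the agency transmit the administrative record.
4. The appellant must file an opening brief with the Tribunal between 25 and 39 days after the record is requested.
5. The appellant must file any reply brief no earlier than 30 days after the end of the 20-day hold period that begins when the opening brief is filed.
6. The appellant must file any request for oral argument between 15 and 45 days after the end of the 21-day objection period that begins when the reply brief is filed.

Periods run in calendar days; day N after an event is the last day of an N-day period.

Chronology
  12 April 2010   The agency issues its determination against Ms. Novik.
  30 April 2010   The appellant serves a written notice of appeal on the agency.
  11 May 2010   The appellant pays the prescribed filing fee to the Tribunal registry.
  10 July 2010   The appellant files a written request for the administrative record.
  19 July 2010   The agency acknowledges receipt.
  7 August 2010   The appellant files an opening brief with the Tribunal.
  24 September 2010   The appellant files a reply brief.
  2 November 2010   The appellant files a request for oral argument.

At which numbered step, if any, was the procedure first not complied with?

Step 5

(1) the permitted window runs from 12 April 2010 + 14 = 26 April 2010 to 12 April 2010 + 51 = 2 June 2010; done 30 April 2010 — within the window.
(2) permitted from 30 April 2010 + 10 days = 10 May 2010 onward; done 11 May 2010 — permitted.
(3) permitted from 31 May 2010 + 20 days = 20 June 2010 onward; done 10 July 2010 — permitted.
(4) the permitted window runs from 10 July 2010 + 25 = 4 August 2010 to 10 July 2010 + 39 = 18 August 2010; done 7 August 2010 — within the window.
(5) permitted from 27 August 2010 + 30 days = 26 September 2010 onward; 24 September 2010 is 2 days before the earliest permitted date.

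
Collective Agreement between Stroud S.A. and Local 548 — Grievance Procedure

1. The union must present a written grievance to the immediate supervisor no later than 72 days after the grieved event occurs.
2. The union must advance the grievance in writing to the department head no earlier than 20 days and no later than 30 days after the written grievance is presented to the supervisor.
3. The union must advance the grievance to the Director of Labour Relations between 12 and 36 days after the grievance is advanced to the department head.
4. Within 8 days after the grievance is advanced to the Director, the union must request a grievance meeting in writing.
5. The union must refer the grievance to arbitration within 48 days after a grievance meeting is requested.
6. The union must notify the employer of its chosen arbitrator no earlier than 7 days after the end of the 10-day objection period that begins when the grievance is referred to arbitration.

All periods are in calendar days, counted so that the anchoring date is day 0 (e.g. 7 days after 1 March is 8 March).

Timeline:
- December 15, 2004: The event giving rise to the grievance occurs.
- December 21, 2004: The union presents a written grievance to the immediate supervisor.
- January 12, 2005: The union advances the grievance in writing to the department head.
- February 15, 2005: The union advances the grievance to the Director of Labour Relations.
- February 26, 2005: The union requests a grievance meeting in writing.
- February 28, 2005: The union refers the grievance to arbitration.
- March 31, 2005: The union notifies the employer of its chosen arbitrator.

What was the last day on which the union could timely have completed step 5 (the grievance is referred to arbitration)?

April 15, 2005

Step 5 runs from February 26, 2005, when a grievance meeting is requested. 48 days after February 26, 2005 is April 15, 2005.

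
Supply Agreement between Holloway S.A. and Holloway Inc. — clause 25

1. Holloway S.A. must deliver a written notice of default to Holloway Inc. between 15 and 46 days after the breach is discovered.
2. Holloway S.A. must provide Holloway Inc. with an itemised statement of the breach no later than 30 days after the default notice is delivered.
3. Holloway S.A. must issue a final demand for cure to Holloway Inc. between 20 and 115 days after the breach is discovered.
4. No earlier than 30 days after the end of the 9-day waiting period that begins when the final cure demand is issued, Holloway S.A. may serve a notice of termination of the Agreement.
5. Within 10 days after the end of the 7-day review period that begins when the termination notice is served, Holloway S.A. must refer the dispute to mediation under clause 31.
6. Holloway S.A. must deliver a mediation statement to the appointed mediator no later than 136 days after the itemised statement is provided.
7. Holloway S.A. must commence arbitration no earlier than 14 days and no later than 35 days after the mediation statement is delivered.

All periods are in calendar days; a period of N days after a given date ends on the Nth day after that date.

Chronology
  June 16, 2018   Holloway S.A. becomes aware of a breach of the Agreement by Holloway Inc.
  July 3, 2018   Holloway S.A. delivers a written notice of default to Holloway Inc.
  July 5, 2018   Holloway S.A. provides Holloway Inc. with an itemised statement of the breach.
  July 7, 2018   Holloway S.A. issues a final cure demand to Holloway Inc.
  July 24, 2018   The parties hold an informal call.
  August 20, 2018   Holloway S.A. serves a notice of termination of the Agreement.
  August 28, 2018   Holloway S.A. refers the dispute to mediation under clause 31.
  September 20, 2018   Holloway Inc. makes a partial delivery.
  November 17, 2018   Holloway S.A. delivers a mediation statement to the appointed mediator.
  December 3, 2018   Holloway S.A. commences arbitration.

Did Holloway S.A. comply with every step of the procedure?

(1) the permitted window runs from June 16, 2018 + 15 = July 1, 2018 to June 16, 2018 + 46 = August 1, 2018; done July 3, 2018 — within the window.
(2) due by July 3, 2018 + 30 days = August 2, 2018; completed July 5, 2018, before the deadline.
(3) the permitted window runs from June 16, 2018 + 20 = July 6, 2018 to June 16, 2018 + 115 = October 9, 2018; done July 7, 2018, which is between those dates.
(4) permitted from July 16, 2018 + 30 days = August 15, 2018 onward; done August 20, 2018, after the minimum wait.
(5) due by August 27, 2018 + 10 days = September 6, 2018; completed August 28, 2018, before the deadline.
(6) due by July 5, 2018 + 136 days = November 18, 2018; done November 17, 2018 — timely.
(7) the permitted window runs from November 17, 2018 + 14 = December 1, 2018 to November 17, 2018 + 35 = December 22, 2018; done December 3, 2018, which is between those dates.

Yes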